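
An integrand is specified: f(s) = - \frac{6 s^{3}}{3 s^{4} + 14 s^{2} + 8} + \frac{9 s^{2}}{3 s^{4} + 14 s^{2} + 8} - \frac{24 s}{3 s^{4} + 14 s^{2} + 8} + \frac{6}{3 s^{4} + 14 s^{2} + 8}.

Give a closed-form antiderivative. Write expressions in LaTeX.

An antiderivative is F(s) = \frac{- 2 \log{\left(s^{2} + \frac{2}{3} \right)} + 3 \operatorname{atan}{\left(\frac{s}{2} \right)}}{2}.

The integrand splits into summands that can be handled one at a time.
Check: d/ds[\frac{- 2 \log{\left(s^{2} + \frac{2}{3} \right)} + 3 \operatorname{atan}{\left(\frac{s}{2} \right)}}{2}] = \frac{- 6 s^{3} + 9 s^{2} - 24 s + 6}{3 s^{4} + 14 s^{2} + 8}, which equals f(s).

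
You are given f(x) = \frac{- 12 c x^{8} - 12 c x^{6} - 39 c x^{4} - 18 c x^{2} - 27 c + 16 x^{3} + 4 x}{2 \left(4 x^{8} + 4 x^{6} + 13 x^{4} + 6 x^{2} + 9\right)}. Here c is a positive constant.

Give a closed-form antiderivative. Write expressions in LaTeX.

An antiderivative is F(x) = - \frac{3 c x}{2} - \frac{1}{2 \left(x^{4} + \frac{x^{2}}{2} + \frac{3}{2}\right)}.

An antiderivative F(x) passes only if d/dx[F] lands on f(x) exactly.
Check: d/dx[- \frac{3 c x}{2} - \frac{1}{2 \left(x^{4} + \frac{x^{2}}{2} + \frac{3}{2}\right)}] = \frac{- 12 c x^{8} - 12 c x^{6} - 39 c x^{4} - 18 c x^{2} - 27 c + 16 x^{3} + 4 x}{8 x^{8} + 8 x^{6} + 26 x^{4} + 12 x^{2} + 18}, which equals f(x).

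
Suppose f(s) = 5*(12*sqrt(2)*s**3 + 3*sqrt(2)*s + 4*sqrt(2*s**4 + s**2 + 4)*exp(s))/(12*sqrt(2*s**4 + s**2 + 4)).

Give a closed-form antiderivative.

An antiderivative is F(s) = 5*(3*sqrt(2)*sqrt(2*s**4 + s**2 + 4) + 4*exp(s))/12.

An antiderivative F(s) passes only if d/ds[F] lands on f(s) exactly.
Check: d/ds[5*(3*sqrt(2)*sqrt(2*s**4 + s**2 + 4) + 4*exp(s))/12] = (60*sqrt(2)*s**3 + 15*sqrt(2)*s + 20*sqrt(2*s**4 + s**2 + 4)*exp(s))/(12*sqrt(2*s**4 + s**2 + 4)), which equals f(s).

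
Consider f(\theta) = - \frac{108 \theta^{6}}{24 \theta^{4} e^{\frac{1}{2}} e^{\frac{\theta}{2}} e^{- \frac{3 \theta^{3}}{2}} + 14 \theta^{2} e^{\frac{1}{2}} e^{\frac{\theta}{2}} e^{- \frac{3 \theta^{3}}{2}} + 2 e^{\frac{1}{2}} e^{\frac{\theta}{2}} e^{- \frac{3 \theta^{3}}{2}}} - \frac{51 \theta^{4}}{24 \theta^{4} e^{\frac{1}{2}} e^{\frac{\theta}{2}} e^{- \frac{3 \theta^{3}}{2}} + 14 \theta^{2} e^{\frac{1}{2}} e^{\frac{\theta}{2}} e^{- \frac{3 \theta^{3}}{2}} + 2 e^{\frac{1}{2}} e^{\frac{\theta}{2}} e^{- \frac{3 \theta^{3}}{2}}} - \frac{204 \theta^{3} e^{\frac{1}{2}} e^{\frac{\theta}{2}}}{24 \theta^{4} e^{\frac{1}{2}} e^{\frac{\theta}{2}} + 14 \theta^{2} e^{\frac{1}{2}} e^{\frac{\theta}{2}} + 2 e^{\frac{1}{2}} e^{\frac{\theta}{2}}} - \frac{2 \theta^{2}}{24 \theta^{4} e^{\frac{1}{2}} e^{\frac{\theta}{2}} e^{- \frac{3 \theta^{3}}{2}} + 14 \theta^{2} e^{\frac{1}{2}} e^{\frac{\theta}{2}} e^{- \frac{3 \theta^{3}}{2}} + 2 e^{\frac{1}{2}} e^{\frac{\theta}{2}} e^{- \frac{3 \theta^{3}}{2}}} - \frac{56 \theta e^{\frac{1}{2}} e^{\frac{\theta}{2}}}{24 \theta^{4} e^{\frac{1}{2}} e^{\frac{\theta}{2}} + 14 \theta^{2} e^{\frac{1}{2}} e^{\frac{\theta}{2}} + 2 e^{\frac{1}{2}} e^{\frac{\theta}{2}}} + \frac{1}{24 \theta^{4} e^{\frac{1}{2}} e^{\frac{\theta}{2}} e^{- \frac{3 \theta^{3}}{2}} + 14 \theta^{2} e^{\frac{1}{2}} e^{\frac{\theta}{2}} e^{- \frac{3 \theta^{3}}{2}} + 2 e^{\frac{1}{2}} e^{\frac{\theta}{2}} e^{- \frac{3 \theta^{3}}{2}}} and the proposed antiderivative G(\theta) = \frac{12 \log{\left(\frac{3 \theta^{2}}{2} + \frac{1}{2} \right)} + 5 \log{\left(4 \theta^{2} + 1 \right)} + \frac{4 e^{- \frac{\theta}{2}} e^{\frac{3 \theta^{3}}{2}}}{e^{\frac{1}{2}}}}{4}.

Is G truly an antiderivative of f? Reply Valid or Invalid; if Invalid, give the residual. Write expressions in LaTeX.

d/d\theta[G] = \frac{108 \theta^{6} e^{\frac{3 \theta^{3}}{2}} + 51 \theta^{4} e^{\frac{3 \theta^{3}}{2}} + 204 \theta^{3} e^{\frac{1}{2}} e^{\frac{\theta}{2}} + 2 \theta^{2} e^{\frac{3 \theta^{3}}{2}} + 56 \theta e^{\frac{1}{2}} e^{\frac{\theta}{2}} - e^{\frac{3 \theta^{3}}{2}}}{24 \theta^{4} e^{\frac{1}{2}} e^{\frac{\theta}{2}} + 14 \theta^{2} e^{\frac{1}{2}} e^{\frac{\theta}{2}} + 2 e^{\frac{1}{2}} e^{\frac{\theta}{2}}}
d/d\theta[G] - f(\theta) = \frac{108 \theta^{6} e^{\frac{1}{2}} e^{\frac{\theta}{2}} + 51 \theta^{4} e^{\frac{1}{2}} e^{\frac{\theta}{2}} + 204 e \theta^{3} e^{\theta} e^{- \frac{3 \theta^{3}}{2}} + 2 \theta^{2} e^{\frac{1}{2}} e^{\frac{\theta}{2}} + 56 e \theta e^{\theta} e^{- \frac{3 \theta^{3}}{2}} - e^{\frac{1}{2}} e^{\frac{\theta}{2}}}{12 e \theta^{4} e^{\theta} e^{- \frac{3 \theta^{3}}{2}} + 7 e \theta^{2} e^{\theta} e^{- \frac{3 \theta^{3}}{2}} + e e^{\theta} e^{- \frac{3 \theta^{3}}{2}}} != 0.

Invalid: d/d\theta[G] - f = \frac{108 \theta^{6} e^{\frac{1}{2}} e^{\frac{\theta}{2}} + 51 \theta^{4} e^{\frac{1}{2}} e^{\frac{\theta}{2}} + 204 e \theta^{3} e^{\theta} e^{- \frac{3 \theta^{3}}{2}} + 2 \theta^{2} e^{\frac{1}{2}} e^{\frac{\theta}{2}} + 56 e \theta e^{\theta} e^{- \frac{3 \theta^{3}}{2}} - e^{\frac{1}{2}} e^{\frac{\theta}{2}}}{12 e \theta^{4} e^{\theta} e^{- \frac{3 \theta^{3}}{2}} + 7 e \theta^{2} e^{\theta} e^{- \frac{3 \theta^{3}}{2}} + e e^{\theta} e^{- \frac{3 \theta^{3}}{2}}}, which is not 0.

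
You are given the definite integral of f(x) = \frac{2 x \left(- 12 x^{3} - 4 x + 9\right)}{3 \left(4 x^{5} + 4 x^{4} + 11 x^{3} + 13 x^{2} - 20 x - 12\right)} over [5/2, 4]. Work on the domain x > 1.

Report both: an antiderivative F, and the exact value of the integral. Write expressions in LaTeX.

Antiderivative: F(x) = - \frac{14 \log{\left(x - 1 \right)}}{225} + \frac{25 \log{\left(x + \frac{1}{2} \right)}}{153} - \frac{111 \log{\left(x + \frac{3}{2} \right)}}{125} - \frac{1289 \log{\left(x^{2} + 4 \right)}}{2125} + \frac{2588 \operatorname{atan}{\left(\frac{x}{2} \right)}}{6375}; value = - \frac{1289 \log{\left(20 \right)}}{2125} - \frac{111 \log{\left(\frac{11}{2} \right)}}{125} - \frac{2588 \operatorname{atan}{\left(\frac{5}{4} \right)}}{6375} - \frac{863 \log{\left(3 \right)}}{3825} + \frac{14 \log{\left(\frac{3}{2} \right)}}{225} + \frac{25 \log{\left(\frac{9}{2} \right)}}{153} + \frac{2588 \operatorname{atan}{\left(2 \right)}}{6375} + \frac{111 \log{\left(4 \right)}}{125} + \frac{1289 \log{\left(\frac{41}{4} \right)}}{2125}

Factor the denominator (3 \left(x - 1\right) \left(2 x + 1\right) \left(2 x + 3\right) \left(x^{2} + 4\right)) and decompose: f = - \frac{2 \left(3867 x - 2588\right)}{6375 \left(x^{2} + 4\right)} - \frac{222}{125 \left(2 x + 3\right)} + \frac{50}{153 \left(2 x + 1\right)} - \frac{14}{225 \left(x - 1\right)}; each piece integrates to a log, atan, or power term.
F(x) = - \frac{14 \log{\left(x - 1 \right)}}{225} + \frac{25 \log{\left(x + \frac{1}{2} \right)}}{153} - \frac{111 \log{\left(x + \frac{3}{2} \right)}}{125} - \frac{1289 \log{\left(x^{2} + 4 \right)}}{2125} + \frac{2588 \operatorname{atan}{\left(\frac{x}{2} \right)}}{6375} is an antiderivative of f.
Check: d/dx[- \frac{14 \log{\left(x - 1 \right)}}{225} + \frac{25 \log{\left(x + \frac{1}{2} \right)}}{153} - \frac{111 \log{\left(x + \frac{3}{2} \right)}}{125} - \frac{1289 \log{\left(x^{2} + 4 \right)}}{2125} + \frac{2588 \operatorname{atan}{\left(\frac{x}{2} \right)}}{6375}] = \frac{- 24 x^{4} - 8 x^{2} + 18 x}{12 x^{5} + 12 x^{4} + 33 x^{3} + 39 x^{2} - 60 x - 36}, which equals f(x).
F(4) = - \frac{1289 \log{\left(20 \right)}}{2125} - \frac{111 \log{\left(\frac{11}{2} \right)}}{125} - \frac{14 \log{\left(3 \right)}}{225} + \frac{25 \log{\left(\frac{9}{2} \right)}}{153} + \frac{2588 \operatorname{atan}{\left(2 \right)}}{6375}; F(5/2) = - \frac{1289 \log{\left(\frac{41}{4} \right)}}{2125} - \frac{111 \log{\left(4 \right)}}{125} - \frac{14 \log{\left(\frac{3}{2} \right)}}{225} + \frac{25 \log{\left(3 \right)}}{153} + \frac{2588 \operatorname{atan}{\left(\frac{5}{4} \right)}}{6375}.
Integral = F(4) - F(5/2) = - \frac{1289 \log{\left(20 \right)}}{2125} - \frac{111 \log{\left(\frac{11}{2} \right)}}{125} - \frac{2588 \operatorname{atan}{\left(\frac{5}{4} \right)}}{6375} - \frac{863 \log{\left(3 \right)}}{3825} + \frac{14 \log{\left(\frac{3}{2} \right)}}{225} + \frac{25 \log{\left(\frac{9}{2} \right)}}{153} + \frac{2588 \operatorname{atan}{\left(2 \right)}}{6375} + \frac{111 \log{\left(4 \right)}}{125} + \frac{1289 \log{\left(\frac{41}{4} \right)}}{2125}.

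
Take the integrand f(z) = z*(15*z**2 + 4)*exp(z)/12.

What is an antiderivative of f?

f has the shape u'v + uv' for u = 5*z**3/4 - 15*z**2/4 + 47*z/6 - 47/6 and v = exp(z) — it is the derivative of the product u*v.
Check: d/dz[5*z**3*exp(z)/4 - 15*z**2*exp(z)/4 + 47*z*exp(z)/6 - 47*exp(z)/6] = 5*z**3*exp(z)/4 + z*exp(z)/3, which equals f(z).

An antiderivative is F(z) = 5*z**3*exp(z)/4 - 15*z**2*exp(z)/4 + 47*z*exp(z)/6 - 47*exp(z)/6.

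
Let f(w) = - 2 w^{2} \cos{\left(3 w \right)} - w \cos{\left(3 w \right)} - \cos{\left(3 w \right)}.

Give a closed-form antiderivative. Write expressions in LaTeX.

An antiderivative is F(w) = - \frac{2 w^{2} \sin{\left(3 w \right)}}{3} - \frac{w \sin{\left(3 w \right)}}{3} - \frac{4 w \cos{\left(3 w \right)}}{9} - \frac{5 \sin{\left(3 w \right)}}{27} - \frac{\cos{\left(3 w \right)}}{9}.

Integrate term by term and add the pieces.
Check: d/dw[- \frac{2 w^{2} \sin{\left(3 w \right)}}{3} - \frac{w \sin{\left(3 w \right)}}{3} - \frac{4 w \cos{\left(3 w \right)}}{9} - \frac{5 \sin{\left(3 w \right)}}{27} - \frac{\cos{\left(3 w \right)}}{9}] = - 2 w^{2} \cos{\left(3 w \right)} - w \cos{\left(3 w \right)} - \cos{\left(3 w \right)} = f(w).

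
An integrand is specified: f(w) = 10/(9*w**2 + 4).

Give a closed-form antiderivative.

An antiderivative is F(w) = 5*atan(3*w/2)/3.

A first test for any F(w): its w-derivative must equal f(w) identically.
Check: d/dw[5*atan(3*w/2)/3] = 10/(9*w**2 + 4) = f(w).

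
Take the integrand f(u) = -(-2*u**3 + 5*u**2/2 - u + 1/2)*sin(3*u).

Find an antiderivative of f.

An antiderivative is F(u) = -2*u**3*cos(3*u)/3 + 2*u**2*sin(3*u)/3 + 5*u**2*cos(3*u)/6 - 5*u*sin(3*u)/9 + u*cos(3*u)/9 - sin(3*u)/27 - cos(3*u)/54.

Whatever form F(u) takes, F'(u) = f(u) is non-negotiable.
Check: d/du[-2*u**3*cos(3*u)/3 + 2*u**2*sin(3*u)/3 + 5*u**2*cos(3*u)/6 - 5*u*sin(3*u)/9 + u*cos(3*u)/9 - sin(3*u)/27 - cos(3*u)/54] = 2*u**3*sin(3*u) - 5*u**2*sin(3*u)/2 + u*sin(3*u) - sin(3*u)/2, which equals f(u).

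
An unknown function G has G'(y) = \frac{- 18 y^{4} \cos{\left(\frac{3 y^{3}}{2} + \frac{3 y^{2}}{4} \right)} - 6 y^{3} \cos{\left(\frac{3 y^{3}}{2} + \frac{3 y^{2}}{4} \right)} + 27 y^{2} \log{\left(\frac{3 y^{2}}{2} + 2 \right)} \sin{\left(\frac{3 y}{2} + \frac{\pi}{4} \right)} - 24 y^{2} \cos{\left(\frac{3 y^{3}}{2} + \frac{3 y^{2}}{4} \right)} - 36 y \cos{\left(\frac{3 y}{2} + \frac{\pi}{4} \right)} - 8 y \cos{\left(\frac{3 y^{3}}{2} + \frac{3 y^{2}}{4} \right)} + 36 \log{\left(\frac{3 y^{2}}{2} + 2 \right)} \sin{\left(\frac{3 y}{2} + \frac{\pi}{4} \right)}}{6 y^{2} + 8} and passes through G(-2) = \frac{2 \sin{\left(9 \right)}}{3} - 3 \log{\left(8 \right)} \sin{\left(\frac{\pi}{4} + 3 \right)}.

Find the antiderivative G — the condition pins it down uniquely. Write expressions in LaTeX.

G(y) = - 3 \log{\left(\frac{3 y^{2}}{2} + 2 \right)} \cos{\left(\frac{3 y}{2} + \frac{\pi}{4} \right)} - \frac{2 \sin{\left(\frac{3 y^{3}}{2} + \frac{3 y^{2}}{4} \right)}}{3}

Whatever form G(y) takes, its d/dy must return the stated G'(y).
A general antiderivative is - 3 \log{\left(\frac{3 y^{2}}{2} + 2 \right)} \cos{\left(\frac{3 y}{2} + \frac{\pi}{4} \right)} - \frac{2 \sin{\left(\frac{3 y^{3}}{2} + \frac{3 y^{2}}{4} \right)}}{3} + C.
The condition gives C = \frac{2 \sin{\left(9 \right)}}{3} - 3 \log{\left(8 \right)} \sin{\left(\frac{\pi}{4} + 3 \right)} - (\frac{2 \sin{\left(9 \right)}}{3} - 3 \log{\left(8 \right)} \sin{\left(\frac{\pi}{4} + 3 \right)}) = 0.
So G(y) = - 3 \log{\left(\frac{3 y^{2}}{2} + 2 \right)} \cos{\left(\frac{3 y}{2} + \frac{\pi}{4} \right)} - \frac{2 \sin{\left(\frac{3 y^{3}}{2} + \frac{3 y^{2}}{4} \right)}}{3}.
Check: d/dy[- 3 \log{\left(\frac{3 y^{2}}{2} + 2 \right)} \cos{\left(\frac{3 y}{2} + \frac{\pi}{4} \right)} - \frac{2 \sin{\left(\frac{3 y^{3}}{2} + \frac{3 y^{2}}{4} \right)}}{3}] = \frac{- 18 y^{4} \cos{\left(\frac{3 y^{3}}{2} + \frac{3 y^{2}}{4} \right)} - 6 y^{3} \cos{\left(\frac{3 y^{3}}{2} + \frac{3 y^{2}}{4} \right)} + 27 y^{2} \log{\left(\frac{3 y^{2}}{2} + 2 \right)} \sin{\left(\frac{3 y}{2} + \frac{\pi}{4} \right)} - 24 y^{2} \cos{\left(\frac{3 y^{3}}{2} + \frac{3 y^{2}}{4} \right)} - 36 y \cos{\left(\frac{3 y}{2} + \frac{\pi}{4} \right)} - 8 y \cos{\left(\frac{3 y^{3}}{2} + \frac{3 y^{2}}{4} \right)} + 36 \log{\left(\frac{3 y^{2}}{2} + 2 \right)} \sin{\left(\frac{3 y}{2} + \frac{\pi}{4} \right)}}{6 y^{2} + 8} = G'(y).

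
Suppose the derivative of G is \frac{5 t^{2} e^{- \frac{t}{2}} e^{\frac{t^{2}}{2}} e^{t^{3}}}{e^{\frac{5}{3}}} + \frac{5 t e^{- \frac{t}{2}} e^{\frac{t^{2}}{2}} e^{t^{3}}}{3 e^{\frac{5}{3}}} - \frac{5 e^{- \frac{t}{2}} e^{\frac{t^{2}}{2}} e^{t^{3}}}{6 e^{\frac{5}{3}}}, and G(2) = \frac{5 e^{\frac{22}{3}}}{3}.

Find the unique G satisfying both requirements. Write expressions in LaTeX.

G(t) = \frac{5 e^{- \frac{t}{2}} e^{\frac{t^{2}}{2}} e^{t^{3}}}{3 e^{\frac{5}{3}}}

G'(t) matches the chain-rule pattern g'(h)*h' with inner function h(t) = t^{3} + \frac{t^{2}}{2} - \frac{t}{2} - \frac{5}{3}; substituting u = h(t) collapses the integral.
A general antiderivative is \frac{5 e^{t^{3} + \frac{t^{2}}{2} - \frac{t}{2} - \frac{5}{3}}}{3} + C.
The condition gives C = \frac{5 e^{\frac{22}{3}}}{3} - (\frac{5 e^{\frac{22}{3}}}{3}) = 0.
So G(t) = \frac{5 e^{- \frac{t}{2}} e^{\frac{t^{2}}{2}} e^{t^{3}}}{3 e^{\frac{5}{3}}}.
Check: d/dt[\frac{5 e^{- \frac{t}{2}} e^{\frac{t^{2}}{2}} e^{t^{3}}}{3 e^{\frac{5}{3}}}] = \frac{\left(30 t^{2} e^{\frac{t^{2}}{2}} e^{t^{3}} + 10 t e^{\frac{t^{2}}{2}} e^{t^{3}} - 5 e^{\frac{t^{2}}{2}} e^{t^{3}}\right) e^{- \frac{t}{2}}}{6 e^{\frac{5}{3}}}, which equals G'(t).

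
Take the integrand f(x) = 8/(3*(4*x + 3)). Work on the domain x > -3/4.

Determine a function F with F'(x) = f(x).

An antiderivative is F(x) = 2*log(2*x + 3/2)/3.

For F(x) to be correct the identity F'(x) - f(x) = 0 must hold.
Check: d/dx[2*log(2*x + 3/2)/3] = 8/(12*x + 9), which equals f(x).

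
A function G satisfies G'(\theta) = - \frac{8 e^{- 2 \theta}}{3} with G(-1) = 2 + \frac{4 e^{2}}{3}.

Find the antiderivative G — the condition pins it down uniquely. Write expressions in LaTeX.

A first test for any G(\theta): its \theta-derivative must equal the given G'(\theta).
A general antiderivative is \frac{4 e^{- 2 \theta}}{3} + C.
The condition gives C = 2 + \frac{4 e^{2}}{3} - (\frac{4 e^{2}}{3}) = 2.
So G(\theta) = 2 + \frac{4 e^{- 2 \theta}}{3}.
Check: d/d\theta[2 + \frac{4 e^{- 2 \theta}}{3}] = - \frac{8 e^{- 2 \theta}}{3} = G'(\theta).

G(\theta) = 2 + \frac{4 e^{- 2 \theta}}{3}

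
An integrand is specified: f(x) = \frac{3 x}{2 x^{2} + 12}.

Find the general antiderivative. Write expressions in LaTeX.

F(x) = \frac{3 \log{\left(\frac{x^{2}}{2} + 3 \right)}}{4} + C

The substitution u = \frac{x^{2}}{2} + 3 works: f is exactly (dF/du)*(du/dx) for that inner function.
Check: d/dx[\frac{3 \log{\left(\frac{x^{2}}{2} + 3 \right)}}{4}] = \frac{3 x}{2 x^{2} + 12} = f(x).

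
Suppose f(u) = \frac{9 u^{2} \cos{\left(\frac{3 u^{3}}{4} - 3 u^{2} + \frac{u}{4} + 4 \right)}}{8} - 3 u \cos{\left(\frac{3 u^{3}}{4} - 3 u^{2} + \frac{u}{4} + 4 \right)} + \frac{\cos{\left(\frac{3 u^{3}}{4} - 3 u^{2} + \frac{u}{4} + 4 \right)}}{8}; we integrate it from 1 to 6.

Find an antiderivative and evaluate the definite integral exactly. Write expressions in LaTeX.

The substitution w = \frac{3 u^{3}}{4} - 3 u^{2} + \frac{u}{4} + 4 works: f is exactly (dF/dw)*(dw/du) for that inner function.
F(u) = \frac{\sin{\left(\frac{3 u^{3}}{4} - 3 u^{2} + \frac{u}{4} + 4 \right)}}{2} is an antiderivative of f.
Check: d/du[\frac{\sin{\left(\frac{3 u^{3}}{4} - 3 u^{2} + \frac{u}{4} + 4 \right)}}{2}] = \frac{9 u^{2} \cos{\left(\frac{3 u^{3}}{4} - 3 u^{2} + \frac{u}{4} + 4 \right)}}{8} - 3 u \cos{\left(\frac{3 u^{3}}{4} - 3 u^{2} + \frac{u}{4} + 4 \right)} + \frac{\cos{\left(\frac{3 u^{3}}{4} - 3 u^{2} + \frac{u}{4} + 4 \right)}}{8} = f(u).
F(6) = \frac{\sin{\left(\frac{119}{2} \right)}}{2}; F(1) = \frac{\sin{\left(2 \right)}}{2}.
Integral = F(6) - F(1) = - \frac{\sin{\left(2 \right)}}{2} + \frac{\sin{\left(\frac{119}{2} \right)}}{2}.

Antiderivative: F(u) = \frac{\sin{\left(\frac{3 u^{3}}{4} - 3 u^{2} + \frac{u}{4} + 4 \right)}}{2}; value = - \frac{\sin{\left(2 \right)}}{2} + \frac{\sin{\left(\frac{119}{2} \right)}}{2}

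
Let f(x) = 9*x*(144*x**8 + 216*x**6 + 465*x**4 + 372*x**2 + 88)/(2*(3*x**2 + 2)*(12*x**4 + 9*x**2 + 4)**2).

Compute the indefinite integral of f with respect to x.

An antiderivative F(x) passes only if d/dx[F] lands on f(x) exactly.
Check: d/dx[3*(12*x**4*log(x**2/2 + 1/3) + 9*x**2*log(x**2/2 + 1/3) + 4*log(x**2/2 + 1/3) - 12)/(4*(12*x**4 + 9*x**2 + 4))] = (1296*x**9 + 1944*x**7 + 4185*x**5 + 3348*x**3 + 792*x)/(864*x**10 + 1872*x**8 + 1926*x**6 + 1140*x**4 + 384*x**2 + 64), which equals f(x).

F(x) = 3*(12*x**4*log(x**2/2 + 1/3) + 9*x**2*log(x**2/2 + 1/3) + 4*log(x**2/2 + 1/3) - 12)/(4*(12*x**4 + 9*x**2 + 4)) + C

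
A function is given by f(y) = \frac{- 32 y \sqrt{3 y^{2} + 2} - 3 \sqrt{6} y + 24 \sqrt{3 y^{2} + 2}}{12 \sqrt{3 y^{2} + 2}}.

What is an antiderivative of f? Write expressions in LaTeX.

Check any antiderivative F(y) by computing F'(y) and comparing it with f(y).
Check: d/dy[\frac{- 16 y^{2} + 24 y - \sqrt{6} \sqrt{3 y^{2} + 2}}{12}] = \frac{- 32 y \sqrt{3 y^{2} + 2} - 3 \sqrt{6} y + 24 \sqrt{3 y^{2} + 2}}{12 \sqrt{3 y^{2} + 2}} = f(y).

An antiderivative is F(y) = \frac{- 16 y^{2} + 24 y - \sqrt{6} \sqrt{3 y^{2} + 2}}{12}.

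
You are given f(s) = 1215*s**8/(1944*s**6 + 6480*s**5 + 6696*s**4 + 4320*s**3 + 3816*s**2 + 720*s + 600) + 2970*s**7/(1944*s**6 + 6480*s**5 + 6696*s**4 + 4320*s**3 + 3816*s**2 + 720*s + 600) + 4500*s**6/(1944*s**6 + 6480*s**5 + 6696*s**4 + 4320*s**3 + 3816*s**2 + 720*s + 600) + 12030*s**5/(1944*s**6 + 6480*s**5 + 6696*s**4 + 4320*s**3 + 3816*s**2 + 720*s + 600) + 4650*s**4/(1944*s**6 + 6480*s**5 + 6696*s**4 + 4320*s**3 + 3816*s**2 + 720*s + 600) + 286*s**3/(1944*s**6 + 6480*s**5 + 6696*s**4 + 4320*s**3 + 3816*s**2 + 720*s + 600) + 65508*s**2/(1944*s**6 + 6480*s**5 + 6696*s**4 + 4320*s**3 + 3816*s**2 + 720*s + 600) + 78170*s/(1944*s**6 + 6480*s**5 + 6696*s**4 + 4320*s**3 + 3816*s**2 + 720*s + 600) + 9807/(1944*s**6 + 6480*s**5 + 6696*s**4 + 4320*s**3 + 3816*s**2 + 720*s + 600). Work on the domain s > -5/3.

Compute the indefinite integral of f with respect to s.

F(s) = 5*s**5/(24*s**2 + 8) - 5*s**4/(18*s**2 + 6) + 25*s**3/(12*s**2 + 4) - 25*s**2/(9*s**2 + 3) + s/(9*s**3/2 + 15*s**2/2 + 3*s/2 + 5/2) + 125*s/(24*s**2 + 8) - 4/(27*s**3/2 + 45*s**2/2 + 9*s/2 + 15/2) - 125/(18*s**2 + 6) + C

Integrate term by term and add the pieces.
Check: d/ds[5*s**5/(24*s**2 + 8) - 5*s**4/(18*s**2 + 6) + 25*s**3/(12*s**2 + 4) - 25*s**2/(9*s**2 + 3) + s/(9*s**3/2 + 15*s**2/2 + 3*s/2 + 5/2) + 125*s/(24*s**2 + 8) - 4/(27*s**3/2 + 45*s**2/2 + 9*s/2 + 15/2) - 125/(18*s**2 + 6)] = (1215*s**8 + 2970*s**7 + 4500*s**6 + 12030*s**5 + 4650*s**4 + 286*s**3 + 65508*s**2 + 78170*s + 9807)/(1944*s**6 + 6480*s**5 + 6696*s**4 + 4320*s**3 + 3816*s**2 + 720*s + 600), which equals f(s).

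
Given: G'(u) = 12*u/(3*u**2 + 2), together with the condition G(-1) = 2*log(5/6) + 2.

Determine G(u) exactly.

G(u) = 2*log(u**2/2 + 1/3) + 2

G'(u) matches the chain-rule pattern g'(h)*h' with inner function h(u) = u**2/2 + 1/3; substituting w = h(u) collapses the integral.
A general antiderivative is 2*log(u**2/2 + 1/3) + C.
The condition gives C = 2*log(5/6) + 2 - (2*log(5/6)) = 2.
So G(u) = 2*log(u**2/2 + 1/3) + 2.
Check: d/du[2*log(u**2/2 + 1/3) + 2] = 12*u/(3*u**2 + 2) = G'(u).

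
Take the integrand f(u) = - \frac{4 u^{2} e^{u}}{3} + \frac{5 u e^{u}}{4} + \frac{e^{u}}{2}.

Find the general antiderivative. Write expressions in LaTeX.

F(u) = \frac{\left(- 16 u^{2} + 47 u - 41\right) e^{u}}{12} + C

f has the shape v'r + vr' for v = - \frac{4 u^{2}}{3} + \frac{47 u}{12} - \frac{41}{12} and r = e^{u} — it is the derivative of the product v*r.
Check: d/du[\frac{\left(- 16 u^{2} + 47 u - 41\right) e^{u}}{12}] = - \frac{4 u^{2} e^{u}}{3} + \frac{5 u e^{u}}{4} + \frac{e^{u}}{2} = f(u).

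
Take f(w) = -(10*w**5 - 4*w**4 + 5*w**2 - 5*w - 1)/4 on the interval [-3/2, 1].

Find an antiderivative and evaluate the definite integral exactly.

A candidate is checked by its d/dw: the result must match f(w).
F(w) = -5*w**6/12 + w**5/5 - 5*w**3/12 + 5*w**2/8 + w/4 is an antiderivative of f.
Check: d/dw[-5*w**6/12 + w**5/5 - 5*w**3/12 + 5*w**2/8 + w/4] = -5*w**5/2 + w**4 - 5*w**2/4 + 5*w/4 + 1/4, which equals f(w).
F(1) = 29/120; F(-3/2) = -4899/1280.
Integral = F(1) - F(-3/2) = 3125/768.

Antiderivative: F(w) = -5*w**6/12 + w**5/5 - 5*w**3/12 + 5*w**2/8 + w/4; value = 3125/768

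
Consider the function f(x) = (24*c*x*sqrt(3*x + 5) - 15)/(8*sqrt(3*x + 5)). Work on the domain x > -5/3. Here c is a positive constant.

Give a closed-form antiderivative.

An antiderivative is F(x) = (6*c*x**2 - 5*sqrt(3*x + 5))/4.

Check any antiderivative F(x) by computing F'(x) and comparing it with f(x).
Check: d/dx[(6*c*x**2 - 5*sqrt(3*x + 5))/4] = (24*c*x*sqrt(3*x + 5) - 15)/(8*sqrt(3*x + 5)) = f(x).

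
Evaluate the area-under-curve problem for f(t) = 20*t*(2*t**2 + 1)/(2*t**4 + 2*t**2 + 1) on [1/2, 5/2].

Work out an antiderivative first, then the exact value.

Antiderivative: F(t) = 5*log(2*t**4 + 2*t**2 + 1); value = -5*log(13/8) + 5*log(733/8)

f matches the chain-rule pattern g'(h)*h' with inner function h(t) = 2*t**4 + 2*t**2 + 1; substituting u = h(t) collapses the integral.
F(t) = 5*log(2*t**4 + 2*t**2 + 1) is an antiderivative of f.
Check: d/dt[5*log(2*t**4 + 2*t**2 + 1)] = (40*t**3 + 20*t)/(2*t**4 + 2*t**2 + 1), which equals f(t).
F(5/2) = 5*log(733/8); F(1/2) = 5*log(13/8).
Integral = F(5/2) - F(1/2) = -5*log(13/8) + 5*log(733/8).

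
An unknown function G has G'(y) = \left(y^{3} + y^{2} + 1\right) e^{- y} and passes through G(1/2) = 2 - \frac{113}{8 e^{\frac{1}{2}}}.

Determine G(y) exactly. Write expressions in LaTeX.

G'(y) has the shape u'v + uv' for u = - y^{3} - 4 y^{2} - 8 y - 9 and v = e^{- y} — it is the derivative of the product u*v.
A general antiderivative is \left(- y^{3} - 4 y^{2} - 8 y - 9\right) e^{- y} + C.
The condition gives C = 2 - \frac{113}{8 e^{\frac{1}{2}}} - (- \frac{113}{8 e^{\frac{1}{2}}}) = 2.
So G(y) = \left(- y^{3} - 4 y^{2} - 8 y - 9\right) e^{- y} + 2.
Check: d/dy[\left(- y^{3} - 4 y^{2} - 8 y - 9\right) e^{- y} + 2] = \left(y^{3} + y^{2} + 1\right) e^{- y} = G'(y).

G(y) = \left(- y^{3} - 4 y^{2} - 8 y - 9\right) e^{- y} + 2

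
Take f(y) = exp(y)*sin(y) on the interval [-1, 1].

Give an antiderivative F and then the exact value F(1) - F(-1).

Any candidate F(y) must reproduce f(y) exactly when differentiated.
F(y) = exp(y)*sin(y)/2 - exp(y)*cos(y)/2 is an antiderivative of f.
Check: d/dy[exp(y)*sin(y)/2 - exp(y)*cos(y)/2] = exp(y)*sin(y) = f(y).
F(1) = -exp(1)*cos(1)/2 + exp(1)*sin(1)/2; F(-1) = -exp(-1)*sin(1)/2 - exp(-1)*cos(1)/2.
Integral = F(1) - F(-1) = -exp(1)*cos(1)/2 + exp(-1)*cos(1)/2 + exp(-1)*sin(1)/2 + exp(1)*sin(1)/2.

Antiderivative: F(y) = exp(y)*sin(y)/2 - exp(y)*cos(y)/2; value = -exp(1)*cos(1)/2 + exp(-1)*cos(1)/2 + exp(-1)*sin(1)/2 + exp(1)*sin(1)/2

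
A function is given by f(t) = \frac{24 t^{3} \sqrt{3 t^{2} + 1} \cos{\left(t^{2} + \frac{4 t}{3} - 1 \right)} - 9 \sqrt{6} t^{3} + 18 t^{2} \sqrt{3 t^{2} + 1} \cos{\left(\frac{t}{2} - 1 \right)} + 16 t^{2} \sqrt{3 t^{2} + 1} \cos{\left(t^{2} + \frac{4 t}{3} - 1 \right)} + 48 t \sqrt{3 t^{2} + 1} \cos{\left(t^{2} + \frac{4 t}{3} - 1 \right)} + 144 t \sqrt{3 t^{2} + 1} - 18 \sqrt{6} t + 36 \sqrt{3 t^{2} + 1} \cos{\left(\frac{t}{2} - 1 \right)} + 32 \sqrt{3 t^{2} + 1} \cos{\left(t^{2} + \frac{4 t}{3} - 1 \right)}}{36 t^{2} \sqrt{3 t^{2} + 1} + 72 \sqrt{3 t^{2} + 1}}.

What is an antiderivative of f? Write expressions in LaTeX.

Recover f(t) by differentiating a candidate F(t); any mismatch rules it out.
Check: d/dt[- \frac{\sqrt{2 t^{2} + \frac{2}{3}}}{4} + 2 \log{\left(3 t^{2} + 6 \right)} + \sin{\left(\frac{t}{2} - 1 \right)} + \frac{\sin{\left(t^{2} + \frac{4 t}{3} - 1 \right)}}{3}] = \frac{24 t^{3} \sqrt{3 t^{2} + 1} \cos{\left(t^{2} + \frac{4 t}{3} - 1 \right)} - 9 \sqrt{6} t^{3} + 18 t^{2} \sqrt{3 t^{2} + 1} \cos{\left(\frac{t}{2} - 1 \right)} + 16 t^{2} \sqrt{3 t^{2} + 1} \cos{\left(t^{2} + \frac{4 t}{3} - 1 \right)} + 48 t \sqrt{3 t^{2} + 1} \cos{\left(t^{2} + \frac{4 t}{3} - 1 \right)} + 144 t \sqrt{3 t^{2} + 1} - 18 \sqrt{6} t + 36 \sqrt{3 t^{2} + 1} \cos{\left(\frac{t}{2} - 1 \right)} + 32 \sqrt{3 t^{2} + 1} \cos{\left(t^{2} + \frac{4 t}{3} - 1 \right)}}{36 t^{2} \sqrt{3 t^{2} + 1} + 72 \sqrt{3 t^{2} + 1}} = f(t).

An antiderivative is F(t) = - \frac{\sqrt{2 t^{2} + \frac{2}{3}}}{4} + 2 \log{\left(3 t^{2} + 6 \right)} + \sin{\left(\frac{t}{2} - 1 \right)} + \frac{\sin{\left(t^{2} + \frac{4 t}{3} - 1 \right)}}{3}.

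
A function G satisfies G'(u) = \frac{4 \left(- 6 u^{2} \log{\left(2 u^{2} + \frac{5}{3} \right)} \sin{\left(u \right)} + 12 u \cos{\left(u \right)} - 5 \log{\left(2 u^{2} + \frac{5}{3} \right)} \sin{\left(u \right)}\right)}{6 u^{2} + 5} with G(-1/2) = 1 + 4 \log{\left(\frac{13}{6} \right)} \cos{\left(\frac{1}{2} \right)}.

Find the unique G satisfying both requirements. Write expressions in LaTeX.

G(u) = 4 \log{\left(2 u^{2} + \frac{5}{3} \right)} \cos{\left(u \right)} + 1

Recognize the product-rule pattern: G'(u) = v'r + vr' with v = 4 \cos{\left(u \right)}, r = \log{\left(2 u^{2} + \frac{5}{3} \right)}, so integration by parts undoes it.
A general antiderivative is 4 \log{\left(2 u^{2} + \frac{5}{3} \right)} \cos{\left(u \right)} + C.
The condition gives C = 1 + 4 \log{\left(\frac{13}{6} \right)} \cos{\left(\frac{1}{2} \right)} - (4 \log{\left(\frac{13}{6} \right)} \cos{\left(\frac{1}{2} \right)}) = 1.
So G(u) = 4 \log{\left(2 u^{2} + \frac{5}{3} \right)} \cos{\left(u \right)} + 1.
Check: d/du[4 \log{\left(2 u^{2} + \frac{5}{3} \right)} \cos{\left(u \right)} + 1] = \frac{- 24 u^{2} \log{\left(2 u^{2} + \frac{5}{3} \right)} \sin{\left(u \right)} + 48 u \cos{\left(u \right)} - 20 \log{\left(2 u^{2} + \frac{5}{3} \right)} \sin{\left(u \right)}}{6 u^{2} + 5}, which equals G'(u).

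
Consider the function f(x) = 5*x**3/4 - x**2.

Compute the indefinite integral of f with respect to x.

F(x) = 5*x**4/16 - x**3/3 + C

The integrand splits into summands that can be handled one at a time.
Check: d/dx[5*x**4/16 - x**3/3] = 5*x**3/4 - x**2 = f(x).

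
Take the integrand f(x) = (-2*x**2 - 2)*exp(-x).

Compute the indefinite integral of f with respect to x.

F(x) = (2*x**2 + 4*x + 6)*exp(-x) + C

f has the shape u'v + uv' for u = 2*x**2 + 4*x + 6 and v = exp(-x) — it is the derivative of the product u*v.
Check: d/dx[(2*x**2 + 4*x + 6)*exp(-x)] = (-2*x**2 - 2)*exp(-x) = f(x).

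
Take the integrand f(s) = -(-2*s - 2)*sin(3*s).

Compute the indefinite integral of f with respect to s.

Check any antiderivative F(s) by computing F'(s) and comparing it with f(s).
Check: d/ds[2*(-3*s*cos(3*s) + sin(3*s) - 3*cos(3*s))/9] = 2*s*sin(3*s) + 2*sin(3*s), which equals f(s).

F(s) = 2*(-3*s*cos(3*s) + sin(3*s) - 3*cos(3*s))/9 + C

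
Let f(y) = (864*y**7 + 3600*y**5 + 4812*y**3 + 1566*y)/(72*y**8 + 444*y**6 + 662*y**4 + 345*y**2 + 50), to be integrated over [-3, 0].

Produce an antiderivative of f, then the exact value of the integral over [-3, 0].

Antiderivative: F(y) = 3*((6*y**2 + 5)*log(2*y**4/3 + 3*y**2 + 2/3) - 3)/(6*y**2 + 5); value = -3*log(245/3) - 486/295 + 3*log(2/3)

Since d/dy undoes antidifferentiation here, F'(y) = f(y) is required of F(y).
F(y) = 3*((6*y**2 + 5)*log(2*y**4/3 + 3*y**2 + 2/3) - 3)/(6*y**2 + 5) is an antiderivative of f.
Check: d/dy[3*((6*y**2 + 5)*log(2*y**4/3 + 3*y**2 + 2/3) - 3)/(6*y**2 + 5)] = (864*y**7 + 3600*y**5 + 4812*y**3 + 1566*y)/(72*y**8 + 444*y**6 + 662*y**4 + 345*y**2 + 50) = f(y).
F(0) = -9/5 + 3*log(2/3); F(-3) = -9/59 + 3*log(245/3).
Integral = F(0) - F(-3) = -3*log(245/3) - 486/295 + 3*log(2/3).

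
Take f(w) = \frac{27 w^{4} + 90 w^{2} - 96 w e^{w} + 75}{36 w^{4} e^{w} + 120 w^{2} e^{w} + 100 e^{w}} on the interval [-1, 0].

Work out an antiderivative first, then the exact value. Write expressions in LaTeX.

Antiderivative: F(w) = - \frac{3 e^{- w}}{4} + \frac{2}{\frac{3 w^{2}}{2} + \frac{5}{2}}; value = - \frac{9}{20} + \frac{3 e}{4}

Recover f(w) by differentiating a candidate F(w); any mismatch rules it out.
F(w) = - \frac{3 e^{- w}}{4} + \frac{2}{\frac{3 w^{2}}{2} + \frac{5}{2}} is an antiderivative of f.
Check: d/dw[- \frac{3 e^{- w}}{4} + \frac{2}{\frac{3 w^{2}}{2} + \frac{5}{2}}] = \frac{27 w^{4} + 90 w^{2} - 96 w e^{w} + 75}{36 w^{4} e^{w} + 120 w^{2} e^{w} + 100 e^{w}} = f(w).
F(0) = \frac{1}{20}; F(-1) = \frac{1}{2} - \frac{3 e}{4}.
Integral = F(0) - F(-1) = - \frac{9}{20} + \frac{3 e}{4}.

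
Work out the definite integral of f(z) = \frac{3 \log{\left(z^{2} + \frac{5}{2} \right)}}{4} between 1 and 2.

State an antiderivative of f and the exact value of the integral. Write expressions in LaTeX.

Antiderivative: F(z) = \frac{3 \left(z \log{\left(z^{2} + \frac{5}{2} \right)} - 2 z + \sqrt{10} \operatorname{atan}{\left(\frac{\sqrt{10} z}{5} \right)}\right)}{4}; value = - \frac{3}{2} - \frac{3 \sqrt{10} \operatorname{atan}{\left(\frac{\sqrt{10}}{5} \right)}}{4} - \frac{3 \log{\left(\frac{7}{2} \right)}}{4} + \frac{3 \sqrt{10} \operatorname{atan}{\left(\frac{2 \sqrt{10}}{5} \right)}}{4} + \frac{3 \log{\left(\frac{13}{2} \right)}}{2}

A candidate is checked by its d/dz: the result must match f(z).
F(z) = \frac{3 \left(z \log{\left(z^{2} + \frac{5}{2} \right)} - 2 z + \sqrt{10} \operatorname{atan}{\left(\frac{\sqrt{10} z}{5} \right)}\right)}{4} is an antiderivative of f.
Check: d/dz[\frac{3 \left(z \log{\left(z^{2} + \frac{5}{2} \right)} - 2 z + \sqrt{10} \operatorname{atan}{\left(\frac{\sqrt{10} z}{5} \right)}\right)}{4}] = \frac{3 \log{\left(z^{2} + \frac{5}{2} \right)}}{4} = f(z).
F(2) = -3 + \frac{3 \sqrt{10} \operatorname{atan}{\left(\frac{2 \sqrt{10}}{5} \right)}}{4} + \frac{3 \log{\left(\frac{13}{2} \right)}}{2}; F(1) = - \frac{3}{2} + \frac{3 \log{\left(\frac{7}{2} \right)}}{4} + \frac{3 \sqrt{10} \operatorname{atan}{\left(\frac{\sqrt{10}}{5} \right)}}{4}.
Integral = F(2) - F(1) = - \frac{3}{2} - \frac{3 \sqrt{10} \operatorname{atan}{\left(\frac{\sqrt{10}}{5} \right)}}{4} - \frac{3 \log{\left(\frac{7}{2} \right)}}{4} + \frac{3 \sqrt{10} \operatorname{atan}{\left(\frac{2 \sqrt{10}}{5} \right)}}{4} + \frac{3 \log{\left(\frac{13}{2} \right)}}{2}.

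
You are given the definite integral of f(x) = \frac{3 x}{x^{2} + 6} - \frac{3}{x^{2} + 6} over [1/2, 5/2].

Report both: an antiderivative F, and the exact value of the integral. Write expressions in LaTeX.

Antiderivative: F(x) = \frac{3 \log{\left(x^{2} + 6 \right)} - \sqrt{6} \operatorname{atan}{\left(\frac{\sqrt{6} x}{6} \right)}}{2}; value = - \frac{3 \log{\left(\frac{25}{4} \right)}}{2} - \frac{\sqrt{6} \operatorname{atan}{\left(\frac{5 \sqrt{6}}{12} \right)}}{2} + \frac{\sqrt{6} \operatorname{atan}{\left(\frac{\sqrt{6}}{12} \right)}}{2} + \frac{3 \log{\left(\frac{49}{4} \right)}}{2}

Integrate term by term and add the pieces.
F(x) = \frac{3 \log{\left(x^{2} + 6 \right)} - \sqrt{6} \operatorname{atan}{\left(\frac{\sqrt{6} x}{6} \right)}}{2} is an antiderivative of f.
Check: d/dx[\frac{3 \log{\left(x^{2} + 6 \right)} - \sqrt{6} \operatorname{atan}{\left(\frac{\sqrt{6} x}{6} \right)}}{2}] = \frac{3 x - 3}{x^{2} + 6}, which equals f(x).
F(5/2) = - \frac{\sqrt{6} \operatorname{atan}{\left(\frac{5 \sqrt{6}}{12} \right)}}{2} + \frac{3 \log{\left(\frac{49}{4} \right)}}{2}; F(1/2) = - \frac{\sqrt{6} \operatorname{atan}{\left(\frac{\sqrt{6}}{12} \right)}}{2} + \frac{3 \log{\left(\frac{25}{4} \right)}}{2}.
Integral = F(5/2) - F(1/2) = - \frac{3 \log{\left(\frac{25}{4} \right)}}{2} - \frac{\sqrt{6} \operatorname{atan}{\left(\frac{5 \sqrt{6}}{12} \right)}}{2} + \frac{\sqrt{6} \operatorname{atan}{\left(\frac{\sqrt{6}}{12} \right)}}{2} + \frac{3 \log{\left(\frac{49}{4} \right)}}{2}.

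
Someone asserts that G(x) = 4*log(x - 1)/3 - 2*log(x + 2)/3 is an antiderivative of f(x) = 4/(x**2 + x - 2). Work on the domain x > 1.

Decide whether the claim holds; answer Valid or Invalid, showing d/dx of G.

d/dx[G] = (2*x + 10)/(3*x**2 + 3*x - 6)
d/dx[G] - f(x) = 2/(3*x + 6) != 0.

Invalid: d/dx[G] - f = 2/(3*x + 6), which is not 0.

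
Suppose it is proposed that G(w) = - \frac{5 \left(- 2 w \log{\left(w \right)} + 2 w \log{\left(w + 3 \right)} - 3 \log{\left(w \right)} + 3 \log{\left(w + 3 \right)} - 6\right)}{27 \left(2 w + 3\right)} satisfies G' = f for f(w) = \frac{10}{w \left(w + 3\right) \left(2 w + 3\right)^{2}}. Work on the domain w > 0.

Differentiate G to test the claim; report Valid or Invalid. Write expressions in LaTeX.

Invalid: d/dw[G] - f = - \frac{5}{4 w^{4} + 24 w^{3} + 45 w^{2} + 27 w}, which is not 0.

d/dw[G] = \frac{5}{4 w^{4} + 24 w^{3} + 45 w^{2} + 27 w}
d/dw[G] - f(w) = - \frac{5}{4 w^{4} + 24 w^{3} + 45 w^{2} + 27 w} != 0.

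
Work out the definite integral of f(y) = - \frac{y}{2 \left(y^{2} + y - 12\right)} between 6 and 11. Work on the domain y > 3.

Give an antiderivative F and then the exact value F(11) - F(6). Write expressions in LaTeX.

The denominator factors as 2 \left(y - 3\right) \left(y + 4\right); partial fractions split f into directly integrable pieces: - \frac{2}{7 \left(y + 4\right)} - \frac{3}{14 \left(y - 3\right)}.
F(y) = \frac{- 3 \log{\left(y - 3 \right)} - 4 \log{\left(y + 4 \right)}}{14} is an antiderivative of f.
Check: d/dy[\frac{- 3 \log{\left(y - 3 \right)} - 4 \log{\left(y + 4 \right)}}{14}] = - \frac{y}{2 y^{2} + 2 y - 24}, which equals f(y).
F(11) = - \frac{2 \log{\left(15 \right)}}{7} - \frac{3 \log{\left(8 \right)}}{14}; F(6) = - \frac{2 \log{\left(10 \right)}}{7} - \frac{3 \log{\left(3 \right)}}{14}.
Integral = F(11) - F(6) = - \frac{2 \log{\left(15 \right)}}{7} - \frac{3 \log{\left(8 \right)}}{14} + \frac{3 \log{\left(3 \right)}}{14} + \frac{2 \log{\left(10 \right)}}{7}.

Antiderivative: F(y) = \frac{- 3 \log{\left(y - 3 \right)} - 4 \log{\left(y + 4 \right)}}{14}; value = - \frac{2 \log{\left(15 \right)}}{7} - \frac{3 \log{\left(8 \right)}}{14} + \frac{3 \log{\left(3 \right)}}{14} + \frac{2 \log{\left(10 \right)}}{7}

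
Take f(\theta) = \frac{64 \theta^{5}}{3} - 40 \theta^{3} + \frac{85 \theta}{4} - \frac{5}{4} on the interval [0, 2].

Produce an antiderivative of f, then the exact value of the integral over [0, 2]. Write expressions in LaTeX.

Antiderivative: F(\theta) = \frac{4096 \theta^{6} - 11520 \theta^{4} + 12240 \theta^{2} - 1440 \theta - 3375}{1152}; value = \frac{968}{9}

The integrand splits into summands that can be handled one at a time.
F(\theta) = \frac{4096 \theta^{6} - 11520 \theta^{4} + 12240 \theta^{2} - 1440 \theta - 3375}{1152} is an antiderivative of f.
Check: d/d\theta[\frac{4096 \theta^{6} - 11520 \theta^{4} + 12240 \theta^{2} - 1440 \theta - 3375}{1152}] = \frac{64 \theta^{5}}{3} - 40 \theta^{3} + \frac{85 \theta}{4} - \frac{5}{4} = f(\theta).
F(2) = \frac{120529}{1152}; F(0) = - \frac{375}{128}.
Integral = F(2) - F(0) = \frac{968}{9}.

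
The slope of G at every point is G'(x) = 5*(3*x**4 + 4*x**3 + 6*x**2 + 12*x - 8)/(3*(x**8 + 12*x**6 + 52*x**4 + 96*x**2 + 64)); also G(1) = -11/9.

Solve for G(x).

G(x) = -5*x/(3*x**4 + 18*x**2 + 24) - 1 - 5/(3*x**4 + 18*x**2 + 24)

Since d/dx undoes antidifferentiation here, G(x) must give back the stated G'(x).
A general antiderivative is (-5*x/3 - 5/3)/((x**2/2 + 2)*(2*x**2 + 4)) + C.
The condition gives C = -11/9 - (-2/9) = -1.
So G(x) = -5*x/(3*x**4 + 18*x**2 + 24) - 1 - 5/(3*x**4 + 18*x**2 + 24).
Check: d/dx[-5*x/(3*x**4 + 18*x**2 + 24) - 1 - 5/(3*x**4 + 18*x**2 + 24)] = (15*x**4 + 20*x**3 + 30*x**2 + 60*x - 40)/(3*x**8 + 36*x**6 + 156*x**4 + 288*x**2 + 192), which equals G'(x).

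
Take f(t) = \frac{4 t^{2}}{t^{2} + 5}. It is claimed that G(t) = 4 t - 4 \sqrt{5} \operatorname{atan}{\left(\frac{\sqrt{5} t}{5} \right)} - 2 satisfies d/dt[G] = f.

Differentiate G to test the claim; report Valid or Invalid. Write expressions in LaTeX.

d/dt[G] = \frac{4 t^{2}}{t^{2} + 5}
This equals f(t) exactly, so the claim holds.

Valid: G'(t) = f(t).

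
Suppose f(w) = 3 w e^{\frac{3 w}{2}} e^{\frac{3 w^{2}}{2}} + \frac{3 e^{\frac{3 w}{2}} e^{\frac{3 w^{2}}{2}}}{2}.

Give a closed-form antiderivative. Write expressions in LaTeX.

The substitution u = \frac{3 w^{2}}{2} + \frac{3 w}{2} works: f is exactly (dF/du)*(du/dw) for that inner function.
Check: d/dw[e^{\frac{3 w}{2}} e^{\frac{3 w^{2}}{2}}] = 3 w e^{\frac{3 w}{2}} e^{\frac{3 w^{2}}{2}} + \frac{3 e^{\frac{3 w}{2}} e^{\frac{3 w^{2}}{2}}}{2} = f(w).

An antiderivative is F(w) = e^{\frac{3 w}{2}} e^{\frac{3 w^{2}}{2}}.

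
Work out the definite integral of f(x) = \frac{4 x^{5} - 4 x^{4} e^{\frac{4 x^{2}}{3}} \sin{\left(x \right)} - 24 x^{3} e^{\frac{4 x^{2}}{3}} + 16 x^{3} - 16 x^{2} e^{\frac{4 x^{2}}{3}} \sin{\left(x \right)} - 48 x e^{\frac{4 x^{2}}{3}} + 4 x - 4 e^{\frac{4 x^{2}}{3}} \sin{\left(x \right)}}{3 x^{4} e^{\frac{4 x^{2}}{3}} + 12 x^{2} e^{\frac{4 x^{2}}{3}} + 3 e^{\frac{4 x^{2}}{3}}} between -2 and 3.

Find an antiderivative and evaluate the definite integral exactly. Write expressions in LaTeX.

Antiderivative: F(x) = \frac{\left(- 12 e^{\frac{4 x^{2}}{3}} \log{\left(x^{4} + 4 x^{2} + 1 \right)} + 8 e^{\frac{4 x^{2}}{3}} \cos{\left(x \right)} - 3\right) e^{- \frac{4 x^{2}}{3}}}{6}; value = - 2 \log{\left(118 \right)} + \frac{4 \cos{\left(3 \right)}}{3} - \frac{1}{2 e^{12}} + \frac{1}{2 e^{\frac{16}{3}}} - \frac{4 \cos{\left(2 \right)}}{3} + 2 \log{\left(33 \right)}

Recover f(x) by differentiating a candidate F(x); any mismatch rules it out.
F(x) = \frac{\left(- 12 e^{\frac{4 x^{2}}{3}} \log{\left(x^{4} + 4 x^{2} + 1 \right)} + 8 e^{\frac{4 x^{2}}{3}} \cos{\left(x \right)} - 3\right) e^{- \frac{4 x^{2}}{3}}}{6} is an antiderivative of f.
Check: d/dx[\frac{\left(- 12 e^{\frac{4 x^{2}}{3}} \log{\left(x^{4} + 4 x^{2} + 1 \right)} + 8 e^{\frac{4 x^{2}}{3}} \cos{\left(x \right)} - 3\right) e^{- \frac{4 x^{2}}{3}}}{6}] = \frac{4 x^{5} - 4 x^{4} e^{\frac{4 x^{2}}{3}} \sin{\left(x \right)} - 24 x^{3} e^{\frac{4 x^{2}}{3}} + 16 x^{3} - 16 x^{2} e^{\frac{4 x^{2}}{3}} \sin{\left(x \right)} - 48 x e^{\frac{4 x^{2}}{3}} + 4 x - 4 e^{\frac{4 x^{2}}{3}} \sin{\left(x \right)}}{3 x^{4} e^{\frac{4 x^{2}}{3}} + 12 x^{2} e^{\frac{4 x^{2}}{3}} + 3 e^{\frac{4 x^{2}}{3}}} = f(x).
F(3) = - 2 \log{\left(118 \right)} + \frac{4 \cos{\left(3 \right)}}{3} - \frac{1}{2 e^{12}}; F(-2) = - 2 \log{\left(33 \right)} + \frac{4 \cos{\left(2 \right)}}{3} - \frac{1}{2 e^{\frac{16}{3}}}.
Integral = F(3) - F(-2) = - 2 \log{\left(118 \right)} + \frac{4 \cos{\left(3 \right)}}{3} - \frac{1}{2 e^{12}} + \frac{1}{2 e^{\frac{16}{3}}} - \frac{4 \cos{\left(2 \right)}}{3} + 2 \log{\left(33 \right)}.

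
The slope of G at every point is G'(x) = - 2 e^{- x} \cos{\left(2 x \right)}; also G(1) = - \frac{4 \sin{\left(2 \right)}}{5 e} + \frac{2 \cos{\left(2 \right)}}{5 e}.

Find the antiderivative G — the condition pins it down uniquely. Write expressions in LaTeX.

The proposed G(x) is checked by its d/dx: the result must match the given G'(x).
A general antiderivative is - \frac{4 e^{- x} \sin{\left(2 x \right)}}{5} + \frac{2 e^{- x} \cos{\left(2 x \right)}}{5} + C.
The condition gives C = - \frac{4 \sin{\left(2 \right)}}{5 e} + \frac{2 \cos{\left(2 \right)}}{5 e} - (- \frac{4 \sin{\left(2 \right)}}{5 e} + \frac{2 \cos{\left(2 \right)}}{5 e}) = 0.
So G(x) = - \frac{4 e^{- x} \sin{\left(2 x \right)}}{5} + \frac{2 e^{- x} \cos{\left(2 x \right)}}{5}.
Check: d/dx[- \frac{4 e^{- x} \sin{\left(2 x \right)}}{5} + \frac{2 e^{- x} \cos{\left(2 x \right)}}{5}] = - 2 e^{- x} \cos{\left(2 x \right)} = G'(x).

G(x) = - \frac{4 e^{- x} \sin{\left(2 x \right)}}{5} + \frac{2 e^{- x} \cos{\left(2 x \right)}}{5}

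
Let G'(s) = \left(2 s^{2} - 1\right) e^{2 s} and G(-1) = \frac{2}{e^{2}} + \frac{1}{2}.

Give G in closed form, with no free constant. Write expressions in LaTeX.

G'(s) has the shape u'v + uv' for u = s^{2} - s and v = e^{2 s} — it is the derivative of the product u*v.
A general antiderivative is \left(s^{2} - s\right) e^{2 s} + C.
The condition gives C = \frac{2}{e^{2}} + \frac{1}{2} - (\frac{2}{e^{2}}) = \frac{1}{2}.
So G(s) = s^{2} e^{2 s} - s e^{2 s} + \frac{1}{2}.
Check: d/ds[s^{2} e^{2 s} - s e^{2 s} + \frac{1}{2}] = 2 s^{2} e^{2 s} - e^{2 s}, which equals G'(s).

G(s) = s^{2} e^{2 s} - s e^{2 s} + \frac{1}{2}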